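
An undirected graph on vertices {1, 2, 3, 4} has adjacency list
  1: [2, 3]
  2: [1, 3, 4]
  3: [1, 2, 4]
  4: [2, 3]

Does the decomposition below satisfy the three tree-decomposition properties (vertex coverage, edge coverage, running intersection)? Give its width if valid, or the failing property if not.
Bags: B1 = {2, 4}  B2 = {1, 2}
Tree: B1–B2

A tree decomposition must satisfy three properties: every vertex lies in some bag; for every edge, both endpoints lie together in some bag; and for every vertex, the bags containing it form a connected subtree. Here vertex 3 appears in no bag, so the decomposition is invalid.

No — vertex 3 appears in no bag.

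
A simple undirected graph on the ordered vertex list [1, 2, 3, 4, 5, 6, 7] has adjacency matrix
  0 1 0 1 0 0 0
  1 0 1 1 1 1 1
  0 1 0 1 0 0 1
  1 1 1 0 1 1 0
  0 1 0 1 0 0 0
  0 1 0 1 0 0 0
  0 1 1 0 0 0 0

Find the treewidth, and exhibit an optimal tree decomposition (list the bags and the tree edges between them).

Treewidth 2.
One optimal decomposition is:
Bags: B1 = {2, 4, 6}  B2 = {2, 3, 4}  B3 = {2, 4, 5}  B4 = {1, 2, 4}  B5 = {2, 3, 7}
Tree: B1–B2, B1–B3, B3–B4, B2–B5

Every bag has size at most 3, so the width is 3 − 1 = 2 and tw(G) ≤ 2. On the other hand G contains the 3-clique {1, 2, 4}. A clique must lie in a single bag of any decomposition, so no decomposition can have width below 2. Therefore the treewidth is 2.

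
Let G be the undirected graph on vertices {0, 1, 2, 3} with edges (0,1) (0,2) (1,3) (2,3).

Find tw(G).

2

A width-2 tree decomposition is:
Bags: B1 = {0, 1, 3}  B2 = {0, 2, 3}
Tree: B1–B2
The largest bag has 3 vertices, giving width 2; this decomposition certifies tw(G) ≤ 2. The edges 3–1–0–2–3 form a cycle, so G is not a tree and its treewidth is at least 2. Therefore the treewidth is 2.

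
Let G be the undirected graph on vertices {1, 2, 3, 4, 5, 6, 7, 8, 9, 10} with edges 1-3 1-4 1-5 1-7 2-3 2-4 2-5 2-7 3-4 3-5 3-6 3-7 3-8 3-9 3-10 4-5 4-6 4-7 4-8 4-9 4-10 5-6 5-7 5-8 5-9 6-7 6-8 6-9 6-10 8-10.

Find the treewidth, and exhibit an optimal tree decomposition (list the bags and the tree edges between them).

Treewidth 4.
One optimal decomposition is:
Bags: B1 = {1, 3, 4, 5, 7}  B2 = {3, 4, 5, 6, 7}  B3 = {3, 4, 5, 6, 8}  B4 = {2, 3, 4, 5, 7}  B5 = {3, 4, 5, 6, 9}  B6 = {3, 4, 6, 8, 10}
Tree: B1–B2, B2–B3, B1–B4, B2–B5, B3–B6

Each bag holds 5 vertices, so the decomposition has width 4, which upper-bounds the treewidth. Conversely, {3, 4, 6, 8, 10} is a clique of size 5, and the vertices of any clique must share a bag in every tree decomposition; so some bag has ≥ 5 vertices and tw(G) ≥ 4. Combining the bounds, tw(G) = 4.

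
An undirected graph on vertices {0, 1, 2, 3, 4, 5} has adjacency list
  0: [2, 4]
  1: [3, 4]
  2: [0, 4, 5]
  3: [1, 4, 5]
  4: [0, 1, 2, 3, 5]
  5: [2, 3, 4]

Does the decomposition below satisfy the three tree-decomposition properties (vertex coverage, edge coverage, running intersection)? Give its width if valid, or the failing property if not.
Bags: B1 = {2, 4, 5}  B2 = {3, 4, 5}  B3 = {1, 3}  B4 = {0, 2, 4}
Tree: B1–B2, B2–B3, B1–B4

No — edge (4,1) lies in no bag.

A tree decomposition must satisfy three properties: every vertex lies in some bag; for every edge, both endpoints lie together in some bag; and for every vertex, the bags containing it form a connected subtree. Here edge (4,1) lies in no bag, so the decomposition is invalid.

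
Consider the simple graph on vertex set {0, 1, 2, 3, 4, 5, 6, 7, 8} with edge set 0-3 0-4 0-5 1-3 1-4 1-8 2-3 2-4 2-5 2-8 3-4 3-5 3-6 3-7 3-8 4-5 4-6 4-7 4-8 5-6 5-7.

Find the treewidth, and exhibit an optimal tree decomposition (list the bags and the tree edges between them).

Treewidth 3.
Bags: B1 = {2, 3, 4, 5}  B2 = {2, 3, 4, 8}  B3 = {3, 4, 5, 7}  B4 = {1, 3, 4, 8}  B5 = {0, 3, 4, 5}  B6 = {3, 4, 5, 6}
Tree: B1–B2, B1–B3, B2–B4, B3–B5, B3–B6

Every bag has size at most 4, so the width is 4 − 1 = 3 and tw(G) ≤ 3. On the other hand G contains the 4-clique {1, 3, 4, 8}. A clique must lie in a single bag of any decomposition, so no decomposition can have width below 3. The upper and lower bounds meet at 3, so that is the treewidth.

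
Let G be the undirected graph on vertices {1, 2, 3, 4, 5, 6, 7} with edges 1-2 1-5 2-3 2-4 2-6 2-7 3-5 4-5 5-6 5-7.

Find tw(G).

A width-2 tree decomposition is:
Bags: B1 = {2, 5, 7}  B2 = {1, 2, 5}  B3 = {2, 3, 5}  B4 = {2, 4, 5}  B5 = {2, 5, 6}
Tree: B1–B2, B2–B3, B3–B4, B4–B5
The largest bag has 3 vertices, giving width 2; this decomposition certifies tw(G) ≤ 2. Since 2–7–5–1–2 is a cycle in G, G is not acyclic. Forests are exactly the graphs of treewidth ≤ 1, so tw(G) ≥ 2. Therefore the treewidth is 2.

2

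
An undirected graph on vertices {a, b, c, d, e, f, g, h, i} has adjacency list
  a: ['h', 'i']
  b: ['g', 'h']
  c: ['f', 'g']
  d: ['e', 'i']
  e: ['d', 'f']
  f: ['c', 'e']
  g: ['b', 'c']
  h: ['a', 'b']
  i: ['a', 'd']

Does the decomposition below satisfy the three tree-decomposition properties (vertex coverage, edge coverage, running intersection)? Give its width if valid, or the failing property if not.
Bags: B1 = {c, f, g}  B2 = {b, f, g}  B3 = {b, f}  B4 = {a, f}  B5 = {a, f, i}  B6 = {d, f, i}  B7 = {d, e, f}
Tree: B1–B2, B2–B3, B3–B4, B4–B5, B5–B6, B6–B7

A tree decomposition must satisfy three properties: every vertex lies in some bag; for every edge, both endpoints lie together in some bag; and for every vertex, the bags containing it form a connected subtree. Here vertex h appears in no bag, so the decomposition is invalid.

No — vertex h appears in no bag.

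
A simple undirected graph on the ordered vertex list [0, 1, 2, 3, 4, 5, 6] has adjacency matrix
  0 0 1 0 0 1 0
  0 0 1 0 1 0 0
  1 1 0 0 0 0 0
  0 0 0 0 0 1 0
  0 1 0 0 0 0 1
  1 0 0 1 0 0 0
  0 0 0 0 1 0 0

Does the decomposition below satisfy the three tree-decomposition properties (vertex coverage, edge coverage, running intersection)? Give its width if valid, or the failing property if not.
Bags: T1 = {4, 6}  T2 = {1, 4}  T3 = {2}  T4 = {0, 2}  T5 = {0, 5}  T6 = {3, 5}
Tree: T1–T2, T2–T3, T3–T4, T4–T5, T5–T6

A tree decomposition must satisfy three properties: every vertex lies in some bag; for every edge, both endpoints lie together in some bag; and for every vertex, the bags containing it form a connected subtree. Here edge (1,2) lies in no bag, so the decomposition is invalid.

No — edge (1,2) lies in no bag.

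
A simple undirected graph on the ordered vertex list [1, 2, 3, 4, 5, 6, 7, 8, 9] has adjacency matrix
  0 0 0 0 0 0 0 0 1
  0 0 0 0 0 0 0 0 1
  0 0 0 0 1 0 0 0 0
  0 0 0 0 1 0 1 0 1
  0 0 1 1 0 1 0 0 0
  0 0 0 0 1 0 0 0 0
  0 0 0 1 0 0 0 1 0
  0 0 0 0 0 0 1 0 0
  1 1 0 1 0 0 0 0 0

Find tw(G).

1

A width-1 tree decomposition is:
Bags: B1 = {4, 9}  B2 = {1, 9}  B3 = {4, 5}  B4 = {4, 7}  B5 = {3, 5}  B6 = {7, 8}  B7 = {2, 9}  B8 = {5, 6}
Tree: B1–B2, B1–B3, B1–B4, B3–B5, B4–B6, B2–B7, B3–B8
Every bag has size at most 2, so the width is 2 − 1 = 1 and tw(G) ≤ 1. G has an edge, so its treewidth is at least 1. Hence tw(G) = 1 exactly.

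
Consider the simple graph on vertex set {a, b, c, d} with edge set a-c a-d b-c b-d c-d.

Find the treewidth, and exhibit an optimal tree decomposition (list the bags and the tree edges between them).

Treewidth 2.
One such decomposition:
Bags: B1 = {b, c, d}  B2 = {a, c, d}
Tree: B1–B2

Each bag holds 3 vertices, so the decomposition has width 2, which upper-bounds the treewidth. On the other hand G contains the 3-clique {a, c, d}. A clique must lie in a single bag of any decomposition, so no decomposition can have width below 2. Therefore the treewidth is 2.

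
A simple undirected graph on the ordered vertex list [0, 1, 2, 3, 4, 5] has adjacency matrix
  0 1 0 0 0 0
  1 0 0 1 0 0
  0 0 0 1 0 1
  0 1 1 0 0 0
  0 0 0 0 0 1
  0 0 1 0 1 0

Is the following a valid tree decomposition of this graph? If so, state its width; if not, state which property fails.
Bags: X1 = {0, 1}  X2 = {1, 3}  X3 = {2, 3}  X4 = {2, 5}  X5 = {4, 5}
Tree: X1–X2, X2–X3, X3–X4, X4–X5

Yes; width 1.

Vertex coverage: the bags together contain {0, 1, 2, 3, 4, 5}, the full vertex set. Edge coverage: each edge of G has both endpoints in at least one bag. Running intersection: for every vertex, the bags containing it form a connected subtree. All three properties hold, so this is a valid tree decomposition of width max|bag| − 1 = 1, and hence tw(G) ≤ 1.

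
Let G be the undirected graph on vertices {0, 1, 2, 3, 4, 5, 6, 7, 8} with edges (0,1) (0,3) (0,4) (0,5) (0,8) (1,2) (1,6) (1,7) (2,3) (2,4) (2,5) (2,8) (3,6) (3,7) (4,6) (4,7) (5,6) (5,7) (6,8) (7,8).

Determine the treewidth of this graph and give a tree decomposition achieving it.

Treewidth 4.
One such decomposition:
Bags: B1 = {0, 2, 3, 6, 7}  B2 = {0, 2, 6, 7, 8}  B3 = {0, 2, 5, 6, 7}  B4 = {0, 2, 4, 6, 7}  B5 = {0, 1, 2, 6, 7}
Tree: B1–B2, B2–B3, B3–B4, B4–B5

Each bag holds 5 vertices, so the decomposition has width 4, which upper-bounds the treewidth. For the lower bound: the 5 vertex sets {3,6}, {7,8}, {0,5}, {2}, {4} are disjoint, each induces a connected subgraph, and every pair is joined by at least one edge of G. Contracting each set to a single vertex therefore yields K_{5} as a minor, and since treewidth is minor-monotone, tw(G) ≥ tw(K_{5}) = 4. The upper and lower bounds meet at 4, so that is the treewidth.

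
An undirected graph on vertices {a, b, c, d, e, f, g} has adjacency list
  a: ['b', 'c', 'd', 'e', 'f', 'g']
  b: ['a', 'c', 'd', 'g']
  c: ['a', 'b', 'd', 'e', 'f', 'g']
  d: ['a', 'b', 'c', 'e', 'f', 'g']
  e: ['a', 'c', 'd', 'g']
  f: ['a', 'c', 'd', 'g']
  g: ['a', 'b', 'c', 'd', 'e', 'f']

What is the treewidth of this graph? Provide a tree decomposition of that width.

Treewidth 4.
Bags: B1 = {a, b, c, d, g}  B2 = {a, c, d, f, g}  B3 = {a, c, d, e, g}
Tree: B1–B2, B1–B3

Each bag holds 5 vertices, so the decomposition has width 4, which upper-bounds the treewidth. On the other hand G contains the 5-clique {a, c, d, e, g}. A clique must lie in a single bag of any decomposition, so no decomposition can have width below 4. Therefore the treewidth is 4.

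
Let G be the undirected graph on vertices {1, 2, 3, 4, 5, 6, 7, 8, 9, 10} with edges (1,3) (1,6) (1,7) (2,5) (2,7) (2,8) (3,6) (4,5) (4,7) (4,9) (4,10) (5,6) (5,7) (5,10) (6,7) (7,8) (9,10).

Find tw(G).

2

A width-2 tree decomposition is:
Bags: B1 = {5, 6, 7}  B2 = {4, 5, 7}  B3 = {2, 5, 7}  B4 = {4, 5, 10}  B5 = {2, 7, 8}  B6 = {1, 6, 7}  B7 = {4, 9, 10}  B8 = {1, 3, 6}
Tree: B1–B2, B2–B3, B2–B4, B3–B5, B1–B6, B4–B7, B6–B8
The largest bag has 3 vertices, giving width 2; this decomposition certifies tw(G) ≤ 2. On the other hand G contains the 3-clique {4, 9, 10}. A clique must lie in a single bag of any decomposition, so no decomposition can have width below 2. Combining the bounds, tw(G) = 2.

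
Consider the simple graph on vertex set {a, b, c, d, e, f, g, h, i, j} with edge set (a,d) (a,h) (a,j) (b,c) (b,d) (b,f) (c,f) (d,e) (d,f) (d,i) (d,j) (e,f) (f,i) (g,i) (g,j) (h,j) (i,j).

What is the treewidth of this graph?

A width-2 tree decomposition is:
Bags: B1 = {d, f, i}  B2 = {d, e, f}  B3 = {d, i, j}  B4 = {b, d, f}  B5 = {a, d, j}  B6 = {g, i, j}  B7 = {a, h, j}  B8 = {b, c, f}
Tree: B1–B2, B1–B3, B1–B4, B3–B5, B3–B6, B5–B7, B4–B8
The largest bag has 3 vertices, giving width 2; this decomposition certifies tw(G) ≤ 2. On the other hand G contains the 3-clique {a, d, j}. A clique must lie in a single bag of any decomposition, so no decomposition can have width below 2. Hence tw(G) = 2 exactly.

2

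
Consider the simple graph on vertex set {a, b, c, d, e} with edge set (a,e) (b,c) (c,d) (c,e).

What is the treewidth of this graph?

A width-1 tree decomposition is:
Bags: B1 = {c, d}  B2 = {b, c}  B3 = {c, e}  B4 = {a, e}
Tree: B1–B2, B2–B3, B3–B4
The largest bag has 2 vertices, giving width 1; this decomposition certifies tw(G) ≤ 1. G has an edge, so its treewidth is at least 1. Therefore the treewidth is 1.

1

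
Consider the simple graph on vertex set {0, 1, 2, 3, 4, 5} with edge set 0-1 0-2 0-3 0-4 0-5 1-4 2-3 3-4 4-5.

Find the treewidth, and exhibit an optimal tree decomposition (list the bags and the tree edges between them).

Treewidth 2.
One optimal decomposition is:
Bags: B1 = {0, 4, 5}  B2 = {0, 1, 4}  B3 = {0, 3, 4}  B4 = {0, 2, 3}
Tree: B1–B2, B1–B3, B3–B4

Every bag has size at most 3, so the width is 3 − 1 = 2 and tw(G) ≤ 2. For the lower bound, the 3 vertices {0, 2, 3} are pairwise adjacent, and any tree decomposition puts a clique entirely inside one bag — forcing width ≥ 2. Therefore the treewidth is 2.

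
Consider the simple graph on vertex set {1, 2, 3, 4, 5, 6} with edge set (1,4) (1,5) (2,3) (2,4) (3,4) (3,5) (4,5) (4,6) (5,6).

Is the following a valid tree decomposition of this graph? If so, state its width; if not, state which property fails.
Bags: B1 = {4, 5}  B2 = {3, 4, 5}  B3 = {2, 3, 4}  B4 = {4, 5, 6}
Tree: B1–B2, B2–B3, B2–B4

A tree decomposition must satisfy three properties: every vertex lies in some bag; for every edge, both endpoints lie together in some bag; and for every vertex, the bags containing it form a connected subtree. Here vertex 1 appears in no bag, so the decomposition is invalid.

No — vertex 1 appears in no bag.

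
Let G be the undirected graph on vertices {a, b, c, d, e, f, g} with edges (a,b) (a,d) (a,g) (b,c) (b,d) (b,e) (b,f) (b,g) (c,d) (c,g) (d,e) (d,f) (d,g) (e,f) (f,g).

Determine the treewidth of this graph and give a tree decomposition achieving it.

Treewidth 3.
Bags: B1 = {b, c, d, g}  B2 = {a, b, d, g}  B3 = {b, d, f, g}  B4 = {b, d, e, f}
Tree: B1–B2, B2–B3, B3–B4

The largest bag has 4 vertices, giving width 3; this decomposition certifies tw(G) ≤ 3. For the lower bound, the 4 vertices {b, d, f, g} are pairwise adjacent, and any tree decomposition puts a clique entirely inside one bag — forcing width ≥ 3. Hence tw(G) = 3 exactly.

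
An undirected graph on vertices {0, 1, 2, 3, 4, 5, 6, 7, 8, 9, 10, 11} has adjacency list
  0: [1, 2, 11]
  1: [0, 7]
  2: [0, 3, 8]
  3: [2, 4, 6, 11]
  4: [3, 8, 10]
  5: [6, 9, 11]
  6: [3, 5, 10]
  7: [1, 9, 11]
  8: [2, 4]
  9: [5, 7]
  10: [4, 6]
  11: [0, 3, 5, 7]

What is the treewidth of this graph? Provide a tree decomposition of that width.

Treewidth 3.
Bags: B1 = {2, 4, 8, 10}  B2 = {2, 3, 4, 10}  B3 = {2, 3, 6, 10}  B4 = {0, 2, 3, 6}  B5 = {0, 3, 6, 11}  B6 = {0, 5, 6, 11}  B7 = {0, 1, 5, 11}  B8 = {1, 5, 7, 11}  B9 = {1, 5, 7, 9}
Tree: B1–B2, B2–B3, B3–B4, B4–B5, B5–B6, B6–B7, B7–B8, B8–B9

Every bag has size at most 4, so the width is 4 − 1 = 3 and tw(G) ≤ 3. For the lower bound: the 4 vertex sets {4,8,10}, {2}, {3}, {0,5,6,11} are disjoint, each induces a connected subgraph, and every pair is joined by at least one edge of G. Contracting each set to a single vertex therefore yields K_{4} as a minor, and since treewidth is minor-monotone, tw(G) ≥ tw(K_{4}) = 3. Therefore the treewidth is 3.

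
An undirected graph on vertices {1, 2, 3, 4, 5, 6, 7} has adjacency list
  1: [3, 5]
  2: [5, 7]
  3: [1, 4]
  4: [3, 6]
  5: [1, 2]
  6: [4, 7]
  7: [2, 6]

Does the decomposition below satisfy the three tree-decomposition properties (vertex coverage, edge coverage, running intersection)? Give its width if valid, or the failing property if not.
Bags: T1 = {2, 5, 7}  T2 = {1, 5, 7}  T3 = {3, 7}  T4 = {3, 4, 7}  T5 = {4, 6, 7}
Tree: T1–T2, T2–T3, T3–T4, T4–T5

No — edge (1,3) lies in no bag.

A tree decomposition must satisfy three properties: every vertex lies in some bag; for every edge, both endpoints lie together in some bag; and for every vertex, the bags containing it form a connected subtree. Here edge (1,3) lies in no bag, so the decomposition is invalid.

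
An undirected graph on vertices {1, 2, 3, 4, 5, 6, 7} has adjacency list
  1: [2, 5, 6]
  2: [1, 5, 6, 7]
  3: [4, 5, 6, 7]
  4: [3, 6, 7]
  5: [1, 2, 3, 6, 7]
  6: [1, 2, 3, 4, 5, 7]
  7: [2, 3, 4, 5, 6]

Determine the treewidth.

A width-3 tree decomposition is:
Bags: B1 = {2, 5, 6, 7}  B2 = {1, 2, 5, 6}  B3 = {3, 5, 6, 7}  B4 = {3, 4, 6, 7}
Tree: B1–B2, B1–B3, B3–B4
Each bag holds 4 vertices, so the decomposition has width 3, which upper-bounds the treewidth. On the other hand G contains the 4-clique {3, 4, 6, 7}. A clique must lie in a single bag of any decomposition, so no decomposition can have width below 3. Hence tw(G) = 3 exactly.

3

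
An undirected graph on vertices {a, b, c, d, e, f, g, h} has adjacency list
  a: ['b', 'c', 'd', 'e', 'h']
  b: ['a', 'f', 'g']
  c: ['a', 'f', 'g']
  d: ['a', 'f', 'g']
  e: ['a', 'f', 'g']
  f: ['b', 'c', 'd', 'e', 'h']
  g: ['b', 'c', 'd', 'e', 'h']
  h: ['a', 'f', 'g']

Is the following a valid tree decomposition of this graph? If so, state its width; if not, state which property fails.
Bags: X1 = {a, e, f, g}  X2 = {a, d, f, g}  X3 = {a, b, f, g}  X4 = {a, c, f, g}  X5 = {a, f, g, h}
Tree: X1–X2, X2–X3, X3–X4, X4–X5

Yes; width 3.

Checking the three conditions: (i) the bags cover all of {a, b, c, d, e, f, g, h}; (ii) for each edge, some bag contains both endpoints; (iii) the bags containing any fixed vertex form a subtree. All hold, so the decomposition is valid with width 4 − 1 = 3.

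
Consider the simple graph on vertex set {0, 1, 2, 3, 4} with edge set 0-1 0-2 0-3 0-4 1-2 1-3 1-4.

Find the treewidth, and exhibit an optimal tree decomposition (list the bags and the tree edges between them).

Treewidth 2.
One such decomposition:
Bags: B1 = {0, 1, 4}  B2 = {0, 1, 3}  B3 = {0, 1, 2}
Tree: B1–B2, B1–B3

The largest bag has 3 vertices, giving width 2; this decomposition certifies tw(G) ≤ 2. On the other hand G contains the 3-clique {0, 1, 2}. A clique must lie in a single bag of any decomposition, so no decomposition can have width below 2. Hence tw(G) = 2 exactly.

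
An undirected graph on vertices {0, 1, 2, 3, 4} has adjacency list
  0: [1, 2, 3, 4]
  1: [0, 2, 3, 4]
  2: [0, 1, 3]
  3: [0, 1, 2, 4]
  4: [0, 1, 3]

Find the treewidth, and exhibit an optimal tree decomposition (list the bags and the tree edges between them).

Each bag holds 4 vertices, so the decomposition has width 3, which upper-bounds the treewidth. For the lower bound, the 4 vertices {0, 1, 2, 3} are pairwise adjacent, and any tree decomposition puts a clique entirely inside one bag — forcing width ≥ 3. Combining the bounds, tw(G) = 3.

Treewidth 3.
One optimal decomposition is:
Bags: B1 = {0, 1, 2, 3}  B2 = {0, 1, 3, 4}
Tree: B1–B2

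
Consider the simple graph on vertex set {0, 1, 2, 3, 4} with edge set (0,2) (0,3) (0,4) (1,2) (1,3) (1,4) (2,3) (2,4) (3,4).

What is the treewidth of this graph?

A width-3 tree decomposition is:
Bags: B1 = {0, 2, 3, 4}  B2 = {1, 2, 3, 4}
Tree: B1–B2
Each bag holds 4 vertices, so the decomposition has width 3, which upper-bounds the treewidth. Conversely, {0, 2, 3, 4} is a clique of size 4, and the vertices of any clique must share a bag in every tree decomposition; so some bag has ≥ 4 vertices and tw(G) ≥ 3. Hence tw(G) = 3 exactly.

3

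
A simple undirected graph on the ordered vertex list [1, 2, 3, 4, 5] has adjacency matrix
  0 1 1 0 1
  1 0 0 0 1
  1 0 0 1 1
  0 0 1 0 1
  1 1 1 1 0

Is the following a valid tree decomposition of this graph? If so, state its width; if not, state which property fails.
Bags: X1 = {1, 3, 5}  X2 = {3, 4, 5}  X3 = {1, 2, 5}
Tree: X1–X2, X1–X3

Yes; width 2.

Vertex coverage: the bags together contain {1, 2, 3, 4, 5}, the full vertex set. Edge coverage: each edge of G has both endpoints in at least one bag. Running intersection: for every vertex, the bags containing it form a connected subtree. All three properties hold, so this is a valid tree decomposition of width max|bag| − 1 = 2, and hence tw(G) ≤ 2.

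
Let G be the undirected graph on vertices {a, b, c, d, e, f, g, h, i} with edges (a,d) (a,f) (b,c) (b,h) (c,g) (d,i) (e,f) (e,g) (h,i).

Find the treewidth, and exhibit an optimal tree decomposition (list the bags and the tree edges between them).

Treewidth 2.
One such decomposition:
Bags: B1 = {c, e, g}  B2 = {b, c, e}  B3 = {b, e, h}  B4 = {e, h, i}  B5 = {d, e, i}  B6 = {a, d, e}  B7 = {a, e, f}
Tree: B1–B2, B2–B3, B3–B4, B4–B5, B5–B6, B6–B7

Each bag holds 3 vertices, so the decomposition has width 2, which upper-bounds the treewidth. The edges e–g–c–b–h–i–d–a–f–e form a cycle, so G is not a tree and its treewidth is at least 2. Combining the bounds, tw(G) = 2.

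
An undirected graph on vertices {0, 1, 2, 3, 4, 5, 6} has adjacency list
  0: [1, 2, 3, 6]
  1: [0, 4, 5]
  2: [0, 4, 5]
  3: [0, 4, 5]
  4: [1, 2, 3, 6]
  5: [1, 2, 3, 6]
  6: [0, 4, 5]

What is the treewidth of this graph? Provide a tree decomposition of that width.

Every bag has size at most 4, so the width is 4 − 1 = 3 and tw(G) ≤ 3. For the lower bound: the 4 vertex sets {3,4}, {0,1}, {5}, {2} are disjoint, each induces a connected subgraph, and every pair is joined by at least one edge of G. Contracting each set to a single vertex therefore yields K_{4} as a minor, and since treewidth is minor-monotone, tw(G) ≥ tw(K_{4}) = 3. Hence tw(G) = 3 exactly.

Treewidth 3.
Bags: B1 = {0, 3, 4, 5}  B2 = {0, 1, 4, 5}  B3 = {0, 2, 4, 5}  B4 = {0, 4, 5, 6}
Tree: B1–B2, B2–B3, B3–B4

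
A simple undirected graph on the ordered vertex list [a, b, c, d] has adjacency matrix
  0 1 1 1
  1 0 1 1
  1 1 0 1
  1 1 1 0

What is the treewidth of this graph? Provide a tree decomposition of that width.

Treewidth 3.
One such decomposition:
Bags: B1 = {a, b, c, d}
Tree: (single bag)

With just one bag of size 4, the width is 4 − 1 = 3, so tw(G) ≤ 3. For the lower bound, the 4 vertices {a, b, c, d} are pairwise adjacent, and any tree decomposition puts a clique entirely inside one bag — forcing width ≥ 3. Therefore the treewidth is 3.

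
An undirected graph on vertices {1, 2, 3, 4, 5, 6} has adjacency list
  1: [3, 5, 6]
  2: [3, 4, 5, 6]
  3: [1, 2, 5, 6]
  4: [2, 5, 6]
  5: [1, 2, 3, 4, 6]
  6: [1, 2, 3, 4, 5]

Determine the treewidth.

3

A width-3 tree decomposition is:
Bags: B1 = {2, 4, 5, 6}  B2 = {2, 3, 5, 6}  B3 = {1, 3, 5, 6}
Tree: B1–B2, B2–B3
Each bag holds 4 vertices, so the decomposition has width 3, which upper-bounds the treewidth. For the lower bound, the 4 vertices {1, 3, 5, 6} are pairwise adjacent, and any tree decomposition puts a clique entirely inside one bag — forcing width ≥ 3. Hence tw(G) = 3 exactly.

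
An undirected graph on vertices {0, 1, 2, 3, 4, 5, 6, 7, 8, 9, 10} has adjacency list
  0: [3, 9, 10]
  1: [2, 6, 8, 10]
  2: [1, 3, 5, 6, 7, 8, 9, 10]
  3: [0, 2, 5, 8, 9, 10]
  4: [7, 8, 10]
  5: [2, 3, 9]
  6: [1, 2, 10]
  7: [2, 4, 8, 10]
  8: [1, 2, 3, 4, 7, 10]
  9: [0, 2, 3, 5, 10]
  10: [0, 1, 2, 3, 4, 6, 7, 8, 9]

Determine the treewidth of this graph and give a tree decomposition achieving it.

Treewidth 3.
One optimal decomposition is:
Bags: B1 = {2, 3, 9, 10}  B2 = {2, 3, 8, 10}  B3 = {0, 3, 9, 10}  B4 = {2, 3, 5, 9}  B5 = {2, 7, 8, 10}  B6 = {4, 7, 8, 10}  B7 = {1, 2, 8, 10}  B8 = {1, 2, 6, 10}
Tree: B1–B2, B1–B3, B1–B4, B2–B5, B5–B6, B2–B7, B7–B8

Each bag holds 4 vertices, so the decomposition has width 3, which upper-bounds the treewidth. For the lower bound, the 4 vertices {0, 3, 9, 10} are pairwise adjacent, and any tree decomposition puts a clique entirely inside one bag — forcing width ≥ 3. Therefore the treewidth is 3.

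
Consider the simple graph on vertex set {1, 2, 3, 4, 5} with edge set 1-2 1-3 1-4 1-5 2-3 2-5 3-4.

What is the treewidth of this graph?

A width-2 tree decomposition is:
Bags: B1 = {1, 2, 5}  B2 = {1, 2, 3}  B3 = {1, 3, 4}
Tree: B1–B2, B2–B3
Each bag holds 3 vertices, so the decomposition has width 2, which upper-bounds the treewidth. On the other hand G contains the 3-clique {1, 2, 3}. A clique must lie in a single bag of any decomposition, so no decomposition can have width below 2. The upper and lower bounds meet at 2, so that is the treewidth.

2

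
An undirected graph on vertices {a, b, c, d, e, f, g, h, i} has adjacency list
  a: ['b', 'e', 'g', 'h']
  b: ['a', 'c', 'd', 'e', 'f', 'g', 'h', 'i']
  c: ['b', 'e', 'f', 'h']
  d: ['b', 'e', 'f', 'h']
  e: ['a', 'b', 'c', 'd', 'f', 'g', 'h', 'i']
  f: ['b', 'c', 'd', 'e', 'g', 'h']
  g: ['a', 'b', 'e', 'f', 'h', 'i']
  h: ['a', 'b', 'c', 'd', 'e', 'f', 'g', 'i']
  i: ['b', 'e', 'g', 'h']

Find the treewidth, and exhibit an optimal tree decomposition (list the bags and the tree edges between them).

The largest bag has 5 vertices, giving width 4; this decomposition certifies tw(G) ≤ 4. Conversely, {a, b, e, g, h} is a clique of size 5, and the vertices of any clique must share a bag in every tree decomposition; so some bag has ≥ 5 vertices and tw(G) ≥ 4. Hence tw(G) = 4 exactly.

Treewidth 4.
One optimal decomposition is:
Bags: B1 = {b, e, f, g, h}  B2 = {b, d, e, f, h}  B3 = {b, e, g, h, i}  B4 = {b, c, e, f, h}  B5 = {a, b, e, g, h}
Tree: B1–B2, B1–B3, B2–B4, B1–B5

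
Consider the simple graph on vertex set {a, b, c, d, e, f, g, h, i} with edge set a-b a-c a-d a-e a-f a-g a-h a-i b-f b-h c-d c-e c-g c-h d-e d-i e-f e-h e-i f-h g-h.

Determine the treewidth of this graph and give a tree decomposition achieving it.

The largest bag has 4 vertices, giving width 3; this decomposition certifies tw(G) ≤ 3. Conversely, {a, c, d, e} is a clique of size 4, and the vertices of any clique must share a bag in every tree decomposition; so some bag has ≥ 4 vertices and tw(G) ≥ 3. Therefore the treewidth is 3.

Treewidth 3.
One optimal decomposition is:
Bags: B1 = {a, e, f, h}  B2 = {a, c, e, h}  B3 = {a, c, d, e}  B4 = {a, d, e, i}  B5 = {a, b, f, h}  B6 = {a, c, g, h}
Tree: B1–B2, B2–B3, B3–B4, B1–B5, B2–B6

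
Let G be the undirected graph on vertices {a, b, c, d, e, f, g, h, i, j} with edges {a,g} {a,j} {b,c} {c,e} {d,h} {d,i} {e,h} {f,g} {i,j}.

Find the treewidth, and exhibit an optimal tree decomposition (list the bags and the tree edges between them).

Every bag has size at most 2, so the width is 2 − 1 = 1 and tw(G) ≤ 1. Any graph with an edge has treewidth ≥ 1, and G has the edge f–g. The upper and lower bounds meet at 1, so that is the treewidth.

Treewidth 1.
Bags: B1 = {f, g}  B2 = {a, g}  B3 = {a, j}  B4 = {i, j}  B5 = {d, i}  B6 = {d, h}  B7 = {e, h}  B8 = {c, e}  B9 = {b, c}
Tree: B1–B2, B2–B3, B3–B4, B4–B5, B5–B6, B6–B7, B7–B8, B8–B9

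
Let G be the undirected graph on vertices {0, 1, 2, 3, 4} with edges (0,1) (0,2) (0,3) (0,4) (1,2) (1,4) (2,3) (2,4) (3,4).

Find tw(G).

A width-3 tree decomposition is:
Bags: B1 = {0, 1, 2, 4}  B2 = {0, 2, 3, 4}
Tree: B1–B2
The largest bag has 4 vertices, giving width 3; this decomposition certifies tw(G) ≤ 3. On the other hand G contains the 4-clique {0, 1, 2, 4}. A clique must lie in a single bag of any decomposition, so no decomposition can have width below 3. Hence tw(G) = 3 exactly.

3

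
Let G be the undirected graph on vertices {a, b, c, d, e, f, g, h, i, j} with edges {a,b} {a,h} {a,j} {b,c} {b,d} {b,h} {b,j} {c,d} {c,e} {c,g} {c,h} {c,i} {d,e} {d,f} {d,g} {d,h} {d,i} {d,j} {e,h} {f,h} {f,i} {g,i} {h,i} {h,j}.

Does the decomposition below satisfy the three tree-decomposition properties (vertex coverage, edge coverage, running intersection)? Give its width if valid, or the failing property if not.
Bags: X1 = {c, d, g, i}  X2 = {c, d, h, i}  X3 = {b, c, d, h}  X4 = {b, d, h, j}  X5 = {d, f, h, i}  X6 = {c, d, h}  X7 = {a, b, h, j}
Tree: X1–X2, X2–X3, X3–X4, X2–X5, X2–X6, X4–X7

A tree decomposition must satisfy three properties: every vertex lies in some bag; for every edge, both endpoints lie together in some bag; and for every vertex, the bags containing it form a connected subtree. Here vertex e appears in no bag, so the decomposition is invalid.

No — vertex e appears in no bag.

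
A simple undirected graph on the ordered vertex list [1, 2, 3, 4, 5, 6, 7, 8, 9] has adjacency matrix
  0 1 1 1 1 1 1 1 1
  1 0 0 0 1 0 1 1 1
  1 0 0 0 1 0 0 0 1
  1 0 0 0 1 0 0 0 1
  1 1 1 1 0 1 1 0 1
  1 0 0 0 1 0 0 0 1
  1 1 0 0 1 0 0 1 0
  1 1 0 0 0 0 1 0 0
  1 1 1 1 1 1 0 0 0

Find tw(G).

A width-3 tree decomposition is:
Bags: B1 = {1, 2, 5, 7}  B2 = {1, 2, 7, 8}  B3 = {1, 2, 5, 9}  B4 = {1, 3, 5, 9}  B5 = {1, 4, 5, 9}  B6 = {1, 5, 6, 9}
Tree: B1–B2, B1–B3, B3–B4, B3–B5, B3–B6
Every bag has size at most 4, so the width is 4 − 1 = 3 and tw(G) ≤ 3. For the lower bound, the 4 vertices {1, 2, 7, 8} are pairwise adjacent, and any tree decomposition puts a clique entirely inside one bag — forcing width ≥ 3. Combining the bounds, tw(G) = 3.

3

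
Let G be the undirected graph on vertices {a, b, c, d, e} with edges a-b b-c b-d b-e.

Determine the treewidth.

A width-1 tree decomposition is:
Bags: B1 = {b, e}  B2 = {b, d}  B3 = {b, c}  B4 = {a, b}
Tree: B1–B2, B1–B3, B2–B4
Every bag has size at most 2, so the width is 2 − 1 = 1 and tw(G) ≤ 1. Any graph with an edge has treewidth ≥ 1, and G has the edge b–e. The upper and lower bounds meet at 1, so that is the treewidth.

1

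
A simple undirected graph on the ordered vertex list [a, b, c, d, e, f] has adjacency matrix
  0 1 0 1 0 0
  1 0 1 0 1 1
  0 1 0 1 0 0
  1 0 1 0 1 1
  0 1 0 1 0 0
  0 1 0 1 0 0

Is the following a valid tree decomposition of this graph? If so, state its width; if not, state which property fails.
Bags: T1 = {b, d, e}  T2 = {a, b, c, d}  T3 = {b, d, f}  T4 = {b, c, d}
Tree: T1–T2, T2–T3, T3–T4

A tree decomposition must satisfy three properties: every vertex lies in some bag; for every edge, both endpoints lie together in some bag; and for every vertex, the bags containing it form a connected subtree. Here bags containing vertex c are not connected in the tree, so the decomposition is invalid.

No — bags containing vertex c are not connected in the tree.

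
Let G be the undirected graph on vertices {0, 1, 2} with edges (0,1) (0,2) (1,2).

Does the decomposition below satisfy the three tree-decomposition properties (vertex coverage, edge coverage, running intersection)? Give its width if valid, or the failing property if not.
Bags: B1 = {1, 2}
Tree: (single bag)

A tree decomposition must satisfy three properties: every vertex lies in some bag; for every edge, both endpoints lie together in some bag; and for every vertex, the bags containing it form a connected subtree. Here vertex 0 appears in no bag, so the decomposition is invalid.

No — vertex 0 appears in no bag.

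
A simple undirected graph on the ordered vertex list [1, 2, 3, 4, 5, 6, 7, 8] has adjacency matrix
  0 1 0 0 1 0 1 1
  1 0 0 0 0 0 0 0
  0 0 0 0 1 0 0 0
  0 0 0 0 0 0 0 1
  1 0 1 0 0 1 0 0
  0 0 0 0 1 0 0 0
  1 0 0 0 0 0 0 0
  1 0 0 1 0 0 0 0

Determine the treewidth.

A width-1 tree decomposition is:
Bags: B1 = {1, 8}  B2 = {1, 7}  B3 = {1, 5}  B4 = {1, 2}  B5 = {5, 6}  B6 = {3, 5}  B7 = {4, 8}
Tree: B1–B2, B1–B3, B1–B4, B3–B5, B3–B6, B1–B7
Each bag holds 2 vertices, so the decomposition has width 1, which upper-bounds the treewidth. Since G has at least one edge (e.g. 8–1), it is not an edgeless graph, so tw(G) ≥ 1. Combining the bounds, tw(G) = 1.

1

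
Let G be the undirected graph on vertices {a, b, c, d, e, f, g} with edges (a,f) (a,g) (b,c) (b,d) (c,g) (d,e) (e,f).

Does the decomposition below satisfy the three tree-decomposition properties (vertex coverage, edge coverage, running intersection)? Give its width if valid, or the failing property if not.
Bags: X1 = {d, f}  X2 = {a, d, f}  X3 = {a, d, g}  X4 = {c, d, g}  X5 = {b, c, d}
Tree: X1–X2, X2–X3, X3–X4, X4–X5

A tree decomposition must satisfy three properties: every vertex lies in some bag; for every edge, both endpoints lie together in some bag; and for every vertex, the bags containing it form a connected subtree. Here vertex e appears in no bag, so the decomposition is invalid.

No — vertex e appears in no bag.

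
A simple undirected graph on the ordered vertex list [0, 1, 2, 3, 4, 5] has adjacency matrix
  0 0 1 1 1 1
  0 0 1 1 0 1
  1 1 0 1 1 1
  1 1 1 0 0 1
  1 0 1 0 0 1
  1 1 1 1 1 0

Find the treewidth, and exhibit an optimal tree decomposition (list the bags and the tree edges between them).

Each bag holds 4 vertices, so the decomposition has width 3, which upper-bounds the treewidth. Conversely, {0, 2, 3, 5} is a clique of size 4, and the vertices of any clique must share a bag in every tree decomposition; so some bag has ≥ 4 vertices and tw(G) ≥ 3. Combining the bounds, tw(G) = 3.

Treewidth 3.
Bags: B1 = {0, 2, 3, 5}  B2 = {1, 2, 3, 5}  B3 = {0, 2, 4, 5}
Tree: B1–B2, B1–B3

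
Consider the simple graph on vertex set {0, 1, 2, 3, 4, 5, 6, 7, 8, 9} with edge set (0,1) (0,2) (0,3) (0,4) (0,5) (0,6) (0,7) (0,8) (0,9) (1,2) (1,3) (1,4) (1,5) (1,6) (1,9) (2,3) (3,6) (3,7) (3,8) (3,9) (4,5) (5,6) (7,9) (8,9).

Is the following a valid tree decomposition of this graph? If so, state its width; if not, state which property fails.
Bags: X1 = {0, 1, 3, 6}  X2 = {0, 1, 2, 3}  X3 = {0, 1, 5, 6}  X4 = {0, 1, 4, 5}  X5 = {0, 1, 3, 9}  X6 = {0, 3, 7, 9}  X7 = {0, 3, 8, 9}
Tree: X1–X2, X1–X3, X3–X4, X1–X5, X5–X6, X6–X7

Checking the three conditions: (i) the bags cover all of {0, 1, 2, 3, 4, 5, 6, 7, 8, 9}; (ii) for each edge, some bag contains both endpoints; (iii) the bags containing any fixed vertex form a subtree. All hold, so the decomposition is valid with width 4 − 1 = 3.

Yes; width 3.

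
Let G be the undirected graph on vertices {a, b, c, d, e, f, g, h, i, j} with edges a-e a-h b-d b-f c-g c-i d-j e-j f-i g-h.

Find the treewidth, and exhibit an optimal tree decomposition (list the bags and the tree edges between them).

Treewidth 2.
Bags: B1 = {c, g, h}  B2 = {a, c, h}  B3 = {a, c, e}  B4 = {c, e, j}  B5 = {c, d, j}  B6 = {b, c, d}  B7 = {b, c, f}  B8 = {c, f, i}
Tree: B1–B2, B2–B3, B3–B4, B4–B5, B5–B6, B6–B7, B7–B8

The largest bag has 3 vertices, giving width 2; this decomposition certifies tw(G) ≤ 2. For the lower bound, G contains the cycle c–g–h–a–e–j–d–b–f–i–c, so G is not a forest; only forests have treewidth ≤ 1, hence tw(G) ≥ 2. Combining the bounds, tw(G) = 2.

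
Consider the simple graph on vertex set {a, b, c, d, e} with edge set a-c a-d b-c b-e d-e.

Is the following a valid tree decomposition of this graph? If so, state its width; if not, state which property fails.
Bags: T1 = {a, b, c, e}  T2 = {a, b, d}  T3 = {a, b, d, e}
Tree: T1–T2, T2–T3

No — bags containing vertex e are not connected in the tree.

A tree decomposition must satisfy three properties: every vertex lies in some bag; for every edge, both endpoints lie together in some bag; and for every vertex, the bags containing it form a connected subtree. Here bags containing vertex e are not connected in the tree, so the decomposition is invalid.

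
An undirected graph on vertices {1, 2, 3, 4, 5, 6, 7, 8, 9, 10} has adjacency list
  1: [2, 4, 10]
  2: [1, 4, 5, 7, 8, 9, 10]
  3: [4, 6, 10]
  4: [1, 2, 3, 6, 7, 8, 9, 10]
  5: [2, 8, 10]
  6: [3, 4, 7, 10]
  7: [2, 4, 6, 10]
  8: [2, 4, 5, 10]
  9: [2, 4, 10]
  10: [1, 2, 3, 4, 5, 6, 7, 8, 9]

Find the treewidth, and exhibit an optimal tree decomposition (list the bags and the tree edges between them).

Every bag has size at most 4, so the width is 4 − 1 = 3 and tw(G) ≤ 3. On the other hand G contains the 4-clique {2, 4, 8, 10}. A clique must lie in a single bag of any decomposition, so no decomposition can have width below 3. The upper and lower bounds meet at 3, so that is the treewidth.

Treewidth 3.
Bags: B1 = {2, 4, 8, 10}  B2 = {2, 4, 7, 10}  B3 = {2, 4, 9, 10}  B4 = {4, 6, 7, 10}  B5 = {3, 4, 6, 10}  B6 = {1, 2, 4, 10}  B7 = {2, 5, 8, 10}
Tree: B1–B2, B1–B3, B2–B4, B4–B5, B3–B6, B1–B7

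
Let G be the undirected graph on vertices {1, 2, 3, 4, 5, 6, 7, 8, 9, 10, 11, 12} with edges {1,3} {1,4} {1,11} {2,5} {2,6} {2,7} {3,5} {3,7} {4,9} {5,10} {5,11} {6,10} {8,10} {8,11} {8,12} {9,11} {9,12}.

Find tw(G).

3

A width-3 tree decomposition is:
Bags: B1 = {1, 4, 9, 12}  B2 = {1, 9, 11, 12}  B3 = {1, 8, 11, 12}  B4 = {1, 3, 8, 11}  B5 = {3, 5, 8, 11}  B6 = {3, 5, 8, 10}  B7 = {3, 5, 7, 10}  B8 = {2, 5, 7, 10}  B9 = {2, 6, 7, 10}
Tree: B1–B2, B2–B3, B3–B4, B4–B5, B5–B6, B6–B7, B7–B8, B8–B9
Each bag holds 4 vertices, so the decomposition has width 3, which upper-bounds the treewidth. For the lower bound: the 4 vertex sets {4,9,12}, {1}, {11}, {3,5,8,10} are disjoint, each induces a connected subgraph, and every pair is joined by at least one edge of G. Contracting each set to a single vertex therefore yields K_{4} as a minor, and since treewidth is minor-monotone, tw(G) ≥ tw(K_{4}) = 3. Hence tw(G) = 3 exactly.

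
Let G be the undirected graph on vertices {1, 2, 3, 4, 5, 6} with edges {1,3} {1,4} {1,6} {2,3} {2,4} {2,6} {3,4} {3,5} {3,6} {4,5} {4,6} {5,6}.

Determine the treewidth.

A width-3 tree decomposition is:
Bags: B1 = {2, 3, 4, 6}  B2 = {1, 3, 4, 6}  B3 = {3, 4, 5, 6}
Tree: B1–B2, B1–B3
Every bag has size at most 4, so the width is 4 − 1 = 3 and tw(G) ≤ 3. Conversely, {1, 3, 4, 6} is a clique of size 4, and the vertices of any clique must share a bag in every tree decomposition; so some bag has ≥ 4 vertices and tw(G) ≥ 3. The upper and lower bounds meet at 3, so that is the treewidth.

3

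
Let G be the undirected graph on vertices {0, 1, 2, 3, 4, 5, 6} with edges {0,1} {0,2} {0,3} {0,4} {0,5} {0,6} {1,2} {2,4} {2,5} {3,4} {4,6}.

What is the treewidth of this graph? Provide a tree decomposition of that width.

The largest bag has 3 vertices, giving width 2; this decomposition certifies tw(G) ≤ 2. For the lower bound, the 3 vertices {0, 1, 2} are pairwise adjacent, and any tree decomposition puts a clique entirely inside one bag — forcing width ≥ 2. Hence tw(G) = 2 exactly.

Treewidth 2.
One such decomposition:
Bags: B1 = {0, 2, 4}  B2 = {0, 2, 5}  B3 = {0, 1, 2}  B4 = {0, 3, 4}  B5 = {0, 4, 6}
Tree: B1–B2, B1–B3, B1–B4, B4–B5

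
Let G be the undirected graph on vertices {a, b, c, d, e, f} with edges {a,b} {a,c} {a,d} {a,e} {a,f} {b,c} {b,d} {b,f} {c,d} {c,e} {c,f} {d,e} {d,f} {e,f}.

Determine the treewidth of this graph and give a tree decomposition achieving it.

Every bag has size at most 5, so the width is 5 − 1 = 4 and tw(G) ≤ 4. Conversely, {a, c, d, e, f} is a clique of size 5, and the vertices of any clique must share a bag in every tree decomposition; so some bag has ≥ 5 vertices and tw(G) ≥ 4. The upper and lower bounds meet at 4, so that is the treewidth.

Treewidth 4.
One such decomposition:
Bags: B1 = {a, c, d, e, f}  B2 = {a, b, c, d, f}
Tree: B1–B2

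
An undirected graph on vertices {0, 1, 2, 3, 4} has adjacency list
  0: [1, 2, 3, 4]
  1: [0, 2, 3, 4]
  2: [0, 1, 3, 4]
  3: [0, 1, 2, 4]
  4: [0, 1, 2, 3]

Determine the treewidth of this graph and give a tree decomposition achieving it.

Treewidth 4.
Bags: B1 = {0, 1, 2, 3, 4}
Tree: (single bag)

With just one bag of size 5, the width is 5 − 1 = 4, so tw(G) ≤ 4. Conversely, {0, 1, 2, 3, 4} is a clique of size 5, and the vertices of any clique must share a bag in every tree decomposition; so some bag has ≥ 5 vertices and tw(G) ≥ 4. Therefore the treewidth is 4.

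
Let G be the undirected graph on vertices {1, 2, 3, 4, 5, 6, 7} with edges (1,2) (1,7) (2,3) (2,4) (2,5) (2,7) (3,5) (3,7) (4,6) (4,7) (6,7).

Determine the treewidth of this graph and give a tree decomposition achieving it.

The largest bag has 3 vertices, giving width 2; this decomposition certifies tw(G) ≤ 2. For the lower bound, the 3 vertices {2, 3, 5} are pairwise adjacent, and any tree decomposition puts a clique entirely inside one bag — forcing width ≥ 2. Therefore the treewidth is 2.

Treewidth 2.
Bags: B1 = {2, 3, 7}  B2 = {2, 3, 5}  B3 = {2, 4, 7}  B4 = {1, 2, 7}  B5 = {4, 6, 7}
Tree: B1–B2, B1–B3, B3–B4, B3–B5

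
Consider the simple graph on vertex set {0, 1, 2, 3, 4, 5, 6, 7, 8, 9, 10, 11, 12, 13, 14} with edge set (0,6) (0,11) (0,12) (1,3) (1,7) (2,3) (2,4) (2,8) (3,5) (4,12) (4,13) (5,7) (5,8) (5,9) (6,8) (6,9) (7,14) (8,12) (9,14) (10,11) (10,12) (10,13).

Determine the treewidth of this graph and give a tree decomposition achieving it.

Treewidth 3.
One such decomposition:
Bags: B1 = {0, 10, 11, 13}  B2 = {0, 10, 12, 13}  B3 = {0, 4, 12, 13}  B4 = {0, 4, 6, 12}  B5 = {4, 6, 8, 12}  B6 = {2, 4, 6, 8}  B7 = {2, 6, 8, 9}  B8 = {2, 5, 8, 9}  B9 = {2, 3, 5, 9}  B10 = {3, 5, 9, 14}  B11 = {3, 5, 7, 14}  B12 = {1, 3, 7, 14}
Tree: B1–B2, B2–B3, B3–B4, B4–B5, B5–B6, B6–B7, B7–B8, B8–B9, B9–B10, B10–B11, B11–B12

The largest bag has 4 vertices, giving width 3; this decomposition certifies tw(G) ≤ 3. For the lower bound: the 4 vertex sets {10,11,13}, {0}, {12}, {2,4,6,8} are disjoint, each induces a connected subgraph, and every pair is joined by at least one edge of G. Contracting each set to a single vertex therefore yields K_{4} as a minor, and since treewidth is minor-monotone, tw(G) ≥ tw(K_{4}) = 3. Therefore the treewidth is 3.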